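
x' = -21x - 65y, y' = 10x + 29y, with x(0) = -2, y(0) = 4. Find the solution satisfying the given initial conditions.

Coefficient matrix A = [[-21, -65], [10, 29]].
Characteristic polynomial det(A - λI) = λ^2 - 8λ + 41 = 0.
Eigenvalues λ = 4 ± 5i (complex conjugate pair).
For λ=4+5i: an eigenvector is (3,-1) - i(-2,1) = (3 + 2i, -1 - i).
A real fundamental pair from Re and Im of e^((4+5i)t)v: X_1 = e^(4t)(cos(5t)·(3,-1) + sin(5t)·(-2,1)), X_2 = e^(4t)(sin(5t)·(3,-1) - cos(5t)·(-2,1)).
General solution: C_1X_1 + C_2X_2.
Applying x(0)=-2, y(0)=4 gives C_1=6, C_2=-10.

x(t) = -42e^(4t)sin(5t) - 2e^(4t)cos(5t), y(t) = 16e^(4t)sin(5t) + 4e^(4t)cos(5t)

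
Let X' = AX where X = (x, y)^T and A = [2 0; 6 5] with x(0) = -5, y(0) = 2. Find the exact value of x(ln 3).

-45

A = [[2,0],[6,5]]; eigenvalues λ = 5, 2.
Eigenvectors: (0,1) for λ=5, (1,-2) for λ=2.
From the initial condition, c_1 = -8, c_2 = -5.
x(ln 3) = (-8)(3^5)(0) + (-5)(3^2)(1) = -45.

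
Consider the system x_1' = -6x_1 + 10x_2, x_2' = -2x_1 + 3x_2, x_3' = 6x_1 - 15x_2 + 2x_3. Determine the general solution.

Coefficient matrix A = [[-6, 10, 0], [-2, 3, 0], [6, -15, 2]].
det(A - λI) = 0 gives eigenvalues λ = -2, 2, -1.
For λ=-2: eigenvector (5,2,0).
For λ=2: eigenvector (0,0,1).
For λ=-1: eigenvector (2,1,1).
General solution: c_1e^(-2t)(5,2,0) + c_2e^(2t)(0,0,1) + c_3e^(-t)(2,1,1).

x_1(t) = 5c_1e^(-2t) + 2c_3e^(-t), x_2(t) = 2c_1e^(-2t) + c_3e^(-t), x_3(t) = c_2e^(2t) + c_3e^(-t)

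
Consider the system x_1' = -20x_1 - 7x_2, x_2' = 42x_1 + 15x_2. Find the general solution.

x_1(t) = c_1e^(t) + c_2e^(-6t), x_2(t) = -3c_1e^(t) - 2c_2e^(-6t)

Coefficient matrix A = [[-20, -7], [42, 15]].
Characteristic polynomial det(A - λI) = λ^2 + 5λ - 6 = 0.
Eigenvalues λ = 1, -6.
For λ=1: (A-λI) row 1 is [-21, -7], so an eigenvector is (1, -3).
For λ=-6: (A-λI) row 1 is [-14, -7], so an eigenvector is (1, -2).
General solution: c_1e^(t)(1,-3) + c_2e^(-6t)(1,-2).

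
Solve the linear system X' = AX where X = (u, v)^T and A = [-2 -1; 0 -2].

Coefficient matrix A = [[-2, -1], [0, -2]].
Characteristic polynomial det(A - λI) = λ^2 + 4λ + 4 = 0.
Single eigenvalue λ = -2 with algebraic multiplicity 2.
Eigenvector v = (1,0); generalized eigenvector w with (A-λI)w=v is (2,-1).
General solution: e^(-2t)[c_1·v + c_2·(t·v + w)].

u(t) = c_1e^(-2t) + c_2te^(-2t) + 2c_2e^(-2t), v(t) = -c_2e^(-2t)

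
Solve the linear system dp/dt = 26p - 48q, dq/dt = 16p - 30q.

p(t) = -3K_1e^(-6t) - 2K_2e^(2t), q(t) = -2K_1e^(-6t) - K_2e^(2t)

Coefficient matrix A = [[26, -48], [16, -30]].
Characteristic polynomial det(A - λI) = λ^2 + 4λ - 12 = 0.
Eigenvalues λ = -6, 2.
For λ=-6: (A-λI) row 1 is [32, -48], so an eigenvector is (-3, -2).
For λ=2: (A-λI) row 1 is [24, -48], so an eigenvector is (-2, -1).
General solution: K_1e^(-6t)(-3,-2) + K_2e^(2t)(-2,-1).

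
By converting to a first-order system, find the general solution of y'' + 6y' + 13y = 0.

Let x_1 = y, x_2 = y'. Then x_1' = x_2 and x_2' = -13x_1 - 6x_2.
A = [[0,1],[-13,-6]]; det(A-λI) = λ^2 + 6λ + 13.
Eigenvalues λ = -3 ± 2i.

y(t) = C_1e^(-3t)cos(2t) + C_2e^(-3t)sin(2t)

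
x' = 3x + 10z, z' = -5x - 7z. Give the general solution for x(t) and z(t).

Coefficient matrix A = [[3, 10], [-5, -7]].
Characteristic polynomial det(A - λI) = λ^2 + 4λ + 29 = 0.
Eigenvalues λ = -2 ± 5i (complex conjugate pair).
For λ=-2+5i: an eigenvector is (-1,0) - i(-1,1) = (-1 + i, 0 - i).
A real fundamental pair from Re and Im of e^((-2+5i)t)v: X_1 = e^(-2t)(cos(5t)·(-1,0) + sin(5t)·(-1,1)), X_2 = e^(-2t)(sin(5t)·(-1,0) - cos(5t)·(-1,1)).
General solution: K_1X_1 + K_2X_2.

x(t) = -K_1e^(-2t)sin(5t) - K_1e^(-2t)cos(5t) - K_2e^(-2t)sin(5t) + K_2e^(-2t)cos(5t), z(t) = K_1e^(-2t)sin(5t) - K_2e^(-2t)cos(5t)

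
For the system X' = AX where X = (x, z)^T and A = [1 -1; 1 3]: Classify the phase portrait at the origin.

unstable improper node

A = [[1,-1],[1,3]]; det(A-λI) = λ^2 - 4λ + 4.
repeated λ = 2 with a single eigenvector.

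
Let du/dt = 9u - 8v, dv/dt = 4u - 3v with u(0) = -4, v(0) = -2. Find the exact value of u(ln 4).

A = [[9,-8],[4,-3]]; eigenvalues λ = 5, 1.
Eigenvectors: (2,1) for λ=5, (-1,-1) for λ=1.
From the initial condition, c_1 = -2, c_2 = 0.
u(ln 4) = (-2)(4^5)(2) + (0)(4^1)(-1) = -4096.

-4096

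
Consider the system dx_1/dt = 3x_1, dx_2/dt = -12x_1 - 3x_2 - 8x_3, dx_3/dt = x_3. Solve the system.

x_1(t) = c_1e^(3t), x_2(t) = -2c_1e^(3t) - 2c_2e^(t) + c_3e^(-3t), x_3(t) = c_2e^(t)

Coefficient matrix A = [[3, 0, 0], [-12, -3, -8], [0, 0, 1]].
det(A - λI) = 0 gives eigenvalues λ = 3, 1, -3.
For λ=3: eigenvector (1,-2,0).
For λ=1: eigenvector (0,-2,1).
For λ=-3: eigenvector (0,1,0).
General solution: c_1e^(3t)(1,-2,0) + c_2e^(t)(0,-2,1) + c_3e^(-3t)(0,1,0).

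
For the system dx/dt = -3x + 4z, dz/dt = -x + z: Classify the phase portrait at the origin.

stable improper node

A = [[-3,4],[-1,1]]; det(A-λI) = λ^2 + 2λ + 1.
repeated λ = -1 with a single eigenvector.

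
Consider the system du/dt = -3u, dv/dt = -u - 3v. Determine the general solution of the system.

Coefficient matrix A = [[-3, 0], [-1, -3]].
Characteristic polynomial det(A - λI) = λ^2 + 6λ + 9 = 0.
Single eigenvalue λ = -3 with algebraic multiplicity 2.
Eigenvector v = (0,-1); generalized eigenvector w with (A-λI)w=v is (1,-2).
General solution: e^(-3t)[K_1·v + K_2·(t·v + w)].

u(t) = K_2e^(-3t), v(t) = -K_1e^(-3t) - K_2te^(-3t) - 2K_2e^(-3t)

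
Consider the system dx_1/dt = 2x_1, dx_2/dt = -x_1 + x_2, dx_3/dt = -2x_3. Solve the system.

Coefficient matrix A = [[2, 0, 0], [-1, 1, 0], [0, 0, -2]].
det(A - λI) = 0 gives eigenvalues λ = 2, 1, -2.
For λ=2: eigenvector (-1,1,0).
For λ=1: eigenvector (0,1,0).
For λ=-2: eigenvector (0,0,1).
General solution: K_1e^(2t)(-1,1,0) + K_2e^(t)(0,1,0) + K_3e^(-2t)(0,0,1).

x_1(t) = -K_1e^(2t), x_2(t) = K_1e^(2t) + K_2e^(t), x_3(t) = K_3e^(-2t)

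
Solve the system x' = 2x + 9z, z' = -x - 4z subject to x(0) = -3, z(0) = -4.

x(t) = -45te^(-t) - 3e^(-t), z(t) = 15te^(-t) - 4e^(-t)

Coefficient matrix A = [[2, 9], [-1, -4]].
Characteristic polynomial det(A - λI) = λ^2 + 2λ + 1 = 0.
Single eigenvalue λ = -1 with algebraic multiplicity 2.
Eigenvector v = (3,-1); generalized eigenvector w with (A-λI)w=v is (-2,1).
General solution: e^(-t)[C_1·v + C_2·(t·v + w)].
Applying x(0)=-3, z(0)=-4 gives C_1=-11, C_2=-15.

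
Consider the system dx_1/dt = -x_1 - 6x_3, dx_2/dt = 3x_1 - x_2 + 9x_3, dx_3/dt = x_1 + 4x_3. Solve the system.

Coefficient matrix A = [[-1, 0, -6], [3, -1, 9], [1, 0, 4]].
det(A - λI) = 0 gives eigenvalues λ = 2, -1, 1.
For λ=2: eigenvector (-2,1,1).
For λ=-1: eigenvector (0,1,0).
For λ=1: eigenvector (3,0,-1).
General solution: c_1e^(2t)(-2,1,1) + c_2e^(-t)(0,1,0) + c_3e^(t)(3,0,-1).

x_1(t) = -2c_1e^(2t) + 3c_3e^(t), x_2(t) = c_1e^(2t) + c_2e^(-t), x_3(t) = c_1e^(2t) - c_3e^(t)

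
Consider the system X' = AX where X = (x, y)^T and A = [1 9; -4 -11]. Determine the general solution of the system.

x(t) = 3C_1e^(-5t) + 3C_2te^(-5t) - C_2e^(-5t), y(t) = -2C_1e^(-5t) - 2C_2te^(-5t) + C_2e^(-5t)

Coefficient matrix A = [[1, 9], [-4, -11]].
Characteristic polynomial det(A - λI) = λ^2 + 10λ + 25 = 0.
Single eigenvalue λ = -5 with algebraic multiplicity 2.
Eigenvector v = (3,-2); generalized eigenvector w with (A-λI)w=v is (-1,1).
General solution: e^(-5t)[C_1·v + C_2·(t·v + w)].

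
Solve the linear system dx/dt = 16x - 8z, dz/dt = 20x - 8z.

Coefficient matrix A = [[16, -8], [20, -8]].
Characteristic polynomial det(A - λI) = λ^2 - 8λ + 32 = 0.
Eigenvalues λ = 4 ± 4i (complex conjugate pair).
For λ=4+4i: an eigenvector is (-1,-1) - i(-1,-2) = (-1 + i, -1 + 2i).
A real fundamental pair from Re and Im of e^((4+4i)t)v: X_1 = e^(4t)(cos(4t)·(-1,-1) + sin(4t)·(-1,-2)), X_2 = e^(4t)(sin(4t)·(-1,-1) - cos(4t)·(-1,-2)).
General solution: C_1X_1 + C_2X_2.

x(t) = -C_1e^(4t)sin(4t) - C_1e^(4t)cos(4t) - C_2e^(4t)sin(4t) + C_2e^(4t)cos(4t), z(t) = -2C_1e^(4t)sin(4t) - C_1e^(4t)cos(4t) - C_2e^(4t)sin(4t) + 2C_2e^(4t)cos(4t)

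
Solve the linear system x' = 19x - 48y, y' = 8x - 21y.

Coefficient matrix A = [[19, -48], [8, -21]].
Characteristic polynomial det(A - λI) = λ^2 + 2λ - 15 = 0.
Eigenvalues λ = 3, -5.
For λ=3: (A-λI) row 1 is [16, -48], so an eigenvector is (3, 1).
For λ=-5: (A-λI) row 1 is [24, -48], so an eigenvector is (-2, -1).
General solution: K_1e^(3t)(3,1) + K_2e^(-5t)(-2,-1).

x(t) = 3K_1e^(3t) - 2K_2e^(-5t), y(t) = K_1e^(3t) - K_2e^(-5t)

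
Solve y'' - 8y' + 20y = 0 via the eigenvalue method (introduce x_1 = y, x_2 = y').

Let x_1 = y, x_2 = y'. Then x_1' = x_2 and x_2' = -20x_1 + 8x_2.
A = [[0,1],[-20,8]]; det(A-λI) = λ^2 - 8λ + 20.
Eigenvalues λ = 4 ± 2i.

y(t) = K_1e^(4t)cos(2t) + K_2e^(4t)sin(2t)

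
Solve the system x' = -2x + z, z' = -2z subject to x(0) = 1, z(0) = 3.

Coefficient matrix A = [[-2, 1], [0, -2]].
Characteristic polynomial det(A - λI) = λ^2 + 4λ + 4 = 0.
Single eigenvalue λ = -2 with algebraic multiplicity 2.
Eigenvector v = (-1,0); generalized eigenvector w with (A-λI)w=v is (2,-1).
General solution: e^(-2t)[C_1·v + C_2·(t·v + w)].
Applying x(0)=1, z(0)=3 gives C_1=-7, C_2=-3.

x(t) = 3te^(-2t) + e^(-2t), z(t) = 3e^(-2t)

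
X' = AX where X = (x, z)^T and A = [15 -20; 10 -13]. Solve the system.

x(t) = -3c_1e^(t)sin(2t) + c_1e^(t)cos(2t) + c_2e^(t)sin(2t) + 3c_2e^(t)cos(2t), z(t) = -2c_1e^(t)sin(2t) + c_1e^(t)cos(2t) + c_2e^(t)sin(2t) + 2c_2e^(t)cos(2t)

Coefficient matrix A = [[15, -20], [10, -13]].
Characteristic polynomial det(A - λI) = λ^2 - 2λ + 5 = 0.
Eigenvalues λ = 1 ± 2i (complex conjugate pair).
For λ=1+2i: an eigenvector is (1,1) - i(-3,-2) = (1 + 3i, 1 + 2i).
A real fundamental pair from Re and Im of e^((1+2i)t)v: X_1 = e^(t)(cos(2t)·(1,1) + sin(2t)·(-3,-2)), X_2 = e^(t)(sin(2t)·(1,1) - cos(2t)·(-3,-2)).
General solution: c_1X_1 + c_2X_2.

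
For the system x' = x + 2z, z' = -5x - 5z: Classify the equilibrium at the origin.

stable spiral

A = [[1,2],[-5,-5]]; det(A-λI) = λ^2 + 4λ + 5.
λ = -2 ± i: negative real part.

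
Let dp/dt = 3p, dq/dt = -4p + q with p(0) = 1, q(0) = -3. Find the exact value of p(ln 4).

64

A = [[3,0],[-4,1]]; eigenvalues λ = 1, 3.
Eigenvectors: (0,1) for λ=1, (1,-2) for λ=3.
From the initial condition, c_1 = -1, c_2 = 1.
p(ln 4) = (-1)(4^1)(0) + (1)(4^3)(1) = 64.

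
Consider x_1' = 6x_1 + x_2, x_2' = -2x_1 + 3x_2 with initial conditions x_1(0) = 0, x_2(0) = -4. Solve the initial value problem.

Coefficient matrix A = [[6, 1], [-2, 3]].
Characteristic polynomial det(A - λI) = λ^2 - 9λ + 20 = 0.
Eigenvalues λ = 5, 4.
For λ=5: (A-λI) row 1 is [1, 1], so an eigenvector is (-1, 1).
For λ=4: (A-λI) row 1 is [2, 1], so an eigenvector is (-1, 2).
General solution: C_1e^(5t)(-1,1) + C_2e^(4t)(-1,2).
Applying x_1(0)=0, x_2(0)=-4 gives C_1=4, C_2=-4.

x_1(t) = -4e^(5t) + 4e^(4t), x_2(t) = 4e^(5t) - 8e^(4t)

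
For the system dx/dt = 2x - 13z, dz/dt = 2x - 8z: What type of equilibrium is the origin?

A = [[2,-13],[2,-8]]; det(A-λI) = λ^2 + 6λ + 10.
λ = -3 ± i: negative real part.

stable spiral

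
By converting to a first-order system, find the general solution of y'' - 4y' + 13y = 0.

y(t) = c_1e^(2t)cos(3t) + c_2e^(2t)sin(3t)

Let x_1 = y, x_2 = y'. Then x_1' = x_2 and x_2' = -13x_1 + 4x_2.
A = [[0,1],[-13,4]]; det(A-λI) = λ^2 - 4λ + 13.
Eigenvalues λ = 2 ± 3i.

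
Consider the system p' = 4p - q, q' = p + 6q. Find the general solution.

Coefficient matrix A = [[4, -1], [1, 6]].
Characteristic polynomial det(A - λI) = λ^2 - 10λ + 25 = 0.
Single eigenvalue λ = 5 with algebraic multiplicity 2.
Eigenvector v = (1,-1); generalized eigenvector w with (A-λI)w=v is (-3,2).
General solution: e^(5t)[c_1·v + c_2·(t·v + w)].

p(t) = c_1e^(5t) + c_2te^(5t) - 3c_2e^(5t), q(t) = -c_1e^(5t) - c_2te^(5t) + 2c_2e^(5t)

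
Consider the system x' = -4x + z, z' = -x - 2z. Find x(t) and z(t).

x(t) = K_1e^(-3t) + K_2te^(-3t) - 2K_2e^(-3t), z(t) = K_1e^(-3t) + K_2te^(-3t) - K_2e^(-3t)

Coefficient matrix A = [[-4, 1], [-1, -2]].
Characteristic polynomial det(A - λI) = λ^2 + 6λ + 9 = 0.
Single eigenvalue λ = -3 with algebraic multiplicity 2.
Eigenvector v = (1,1); generalized eigenvector w with (A-λI)w=v is (-2,-1).
General solution: e^(-3t)[K_1·v + K_2·(t·v + w)].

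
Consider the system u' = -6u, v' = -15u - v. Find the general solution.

Coefficient matrix A = [[-6, 0], [-15, -1]].
Characteristic polynomial det(A - λI) = λ^2 + 7λ + 6 = 0.
Eigenvalues λ = -6, -1.
For λ=-6: (A-λI) row 2 is [-15, 5], so an eigenvector is (1, 3).
For λ=-1: (A-λI) row 1 is [-5, 0], so an eigenvector is (0, -1).
General solution: K_1e^(-6t)(1,3) + K_2e^(-t)(0,-1).

u(t) = K_1e^(-6t), v(t) = 3K_1e^(-6t) - K_2e^(-t)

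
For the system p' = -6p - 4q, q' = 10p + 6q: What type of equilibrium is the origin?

center

A = [[-6,-4],[10,6]]; det(A-λI) = λ^2 + 4.
λ = 0 ± 2i: zero real part.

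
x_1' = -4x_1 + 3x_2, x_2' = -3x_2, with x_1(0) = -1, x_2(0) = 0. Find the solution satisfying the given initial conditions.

x_1(t) = -e^(-4t), x_2(t) = 0

Coefficient matrix A = [[-4, 3], [0, -3]].
Characteristic polynomial det(A - λI) = λ^2 + 7λ + 12 = 0.
Eigenvalues λ = -4, -3.
For λ=-4: (A-λI) row 1 is [0, 3], so an eigenvector is (-1, 0).
For λ=-3: (A-λI) row 1 is [-1, 3], so an eigenvector is (-3, -1).
General solution: K_1e^(-4t)(-1,0) + K_2e^(-3t)(-3,-1).
Applying x_1(0)=-1, x_2(0)=0 gives K_1=1, K_2=0.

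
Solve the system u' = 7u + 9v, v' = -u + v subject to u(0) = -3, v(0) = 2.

Coefficient matrix A = [[7, 9], [-1, 1]].
Characteristic polynomial det(A - λI) = λ^2 - 8λ + 16 = 0.
Single eigenvalue λ = 4 with algebraic multiplicity 2.
Eigenvector v = (3,-1); generalized eigenvector w with (A-λI)w=v is (-2,1).
General solution: e^(4t)[K_1·v + K_2·(t·v + w)].
Applying u(0)=-3, v(0)=2 gives K_1=1, K_2=3.

u(t) = 9te^(4t) - 3e^(4t), v(t) = -3te^(4t) + 2e^(4t)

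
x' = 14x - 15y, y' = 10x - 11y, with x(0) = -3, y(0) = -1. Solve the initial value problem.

x(t) = -6e^(4t) + 3e^(-t), y(t) = -4e^(4t) + 3e^(-t)

Coefficient matrix A = [[14, -15], [10, -11]].
Characteristic polynomial det(A - λI) = λ^2 - 3λ - 4 = 0.
Eigenvalues λ = -1, 4.
For λ=-1: (A-λI) row 1 is [15, -15], so an eigenvector is (-1, -1).
For λ=4: (A-λI) row 1 is [10, -15], so an eigenvector is (3, 2).
General solution: K_1e^(-t)(-1,-1) + K_2e^(4t)(3,2).
Applying x(0)=-3, y(0)=-1 gives K_1=-3, K_2=-2.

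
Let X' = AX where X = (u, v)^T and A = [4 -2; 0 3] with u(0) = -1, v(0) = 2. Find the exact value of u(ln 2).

-48

A = [[4,-2],[0,3]]; eigenvalues λ = 4, 3.
Eigenvectors: (1,0) for λ=4, (-2,-1) for λ=3.
From the initial condition, c_1 = -5, c_2 = -2.
u(ln 2) = (-5)(2^4)(1) + (-2)(2^3)(-2) = -48.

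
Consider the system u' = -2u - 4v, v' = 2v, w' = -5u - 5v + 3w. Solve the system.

Coefficient matrix A = [[-2, -4, 0], [0, 2, 0], [-5, -5, 3]].
det(A - λI) = 0 gives eigenvalues λ = 3, 2, -2.
For λ=3: eigenvector (0,0,-1).
For λ=2: eigenvector (-1,1,0).
For λ=-2: eigenvector (1,0,1).
General solution: c_1e^(3t)(0,0,-1) + c_2e^(2t)(-1,1,0) + c_3e^(-2t)(1,0,1).

u(t) = -c_2e^(2t) + c_3e^(-2t), v(t) = c_2e^(2t), w(t) = -c_1e^(3t) + c_3e^(-2t)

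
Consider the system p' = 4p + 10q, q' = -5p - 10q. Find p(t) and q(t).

Coefficient matrix A = [[4, 10], [-5, -10]].
Characteristic polynomial det(A - λI) = λ^2 + 6λ + 10 = 0.
Eigenvalues λ = -3 ± i (complex conjugate pair).
For λ=-3+i: an eigenvector is (1,-1) - i(-3,2) = (1 + 3i, -1 - 2i).
A real fundamental pair from Re and Im of e^((-3+i)t)v: X_1 = e^(-3t)(cos(t)·(1,-1) + sin(t)·(-3,2)), X_2 = e^(-3t)(sin(t)·(1,-1) - cos(t)·(-3,2)).
General solution: c_1X_1 + c_2X_2.

p(t) = -3c_1e^(-3t)sin(t) + c_1e^(-3t)cos(t) + c_2e^(-3t)sin(t) + 3c_2e^(-3t)cos(t), q(t) = 2c_1e^(-3t)sin(t) - c_1e^(-3t)cos(t) - c_2e^(-3t)sin(t) - 2c_2e^(-3t)cos(t)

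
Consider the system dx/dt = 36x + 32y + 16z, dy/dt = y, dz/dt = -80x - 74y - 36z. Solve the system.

Coefficient matrix A = [[36, 32, 16], [0, 1, 0], [-80, -74, -36]].
det(A - λI) = 0 gives eigenvalues λ = 4, -4, 1.
For λ=4: eigenvector (1,0,-2).
For λ=-4: eigenvector (-2,0,5).
For λ=1: eigenvector (0,1,-2).
General solution: K_1e^(4t)(1,0,-2) + K_2e^(-4t)(-2,0,5) + K_3e^(t)(0,1,-2).

x(t) = K_1e^(4t) - 2K_2e^(-4t), y(t) = K_3e^(t), z(t) = -2K_1e^(4t) + 5K_2e^(-4t) - 2K_3e^(t)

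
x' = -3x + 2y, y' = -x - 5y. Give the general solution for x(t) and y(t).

Coefficient matrix A = [[-3, 2], [-1, -5]].
Characteristic polynomial det(A - λI) = λ^2 + 8λ + 17 = 0.
Eigenvalues λ = -4 ± i (complex conjugate pair).
For λ=-4+i: an eigenvector is (-1,0) - i(-1,1) = (-1 + i, 0 - i).
A real fundamental pair from Re and Im of e^((-4+i)t)v: X_1 = e^(-4t)(cos(t)·(-1,0) + sin(t)·(-1,1)), X_2 = e^(-4t)(sin(t)·(-1,0) - cos(t)·(-1,1)).
General solution: C_1X_1 + C_2X_2.

x(t) = -C_1e^(-4t)sin(t) - C_1e^(-4t)cos(t) - C_2e^(-4t)sin(t) + C_2e^(-4t)cos(t), y(t) = C_1e^(-4t)sin(t) - C_2e^(-4t)cos(t)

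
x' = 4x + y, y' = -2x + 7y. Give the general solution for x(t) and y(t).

x(t) = c_1e^(6t) - c_2e^(5t), y(t) = 2c_1e^(6t) - c_2e^(5t)

Coefficient matrix A = [[4, 1], [-2, 7]].
Characteristic polynomial det(A - λI) = λ^2 - 11λ + 30 = 0.
Eigenvalues λ = 6, 5.
For λ=6: (A-λI) row 1 is [-2, 1], so an eigenvector is (1, 2).
For λ=5: (A-λI) row 1 is [-1, 1], so an eigenvector is (-1, -1).
General solution: c_1e^(6t)(1,2) + c_2e^(5t)(-1,-1).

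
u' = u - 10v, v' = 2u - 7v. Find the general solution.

Coefficient matrix A = [[1, -10], [2, -7]].
Characteristic polynomial det(A - λI) = λ^2 + 6λ + 13 = 0.
Eigenvalues λ = -3 ± 2i (complex conjugate pair).
For λ=-3+2i: an eigenvector is (1,0) - i(2,1) = (1 - 2i, 0 - i).
A real fundamental pair from Re and Im of e^((-3+2i)t)v: X_1 = e^(-3t)(cos(2t)·(1,0) + sin(2t)·(2,1)), X_2 = e^(-3t)(sin(2t)·(1,0) - cos(2t)·(2,1)).
General solution: C_1X_1 + C_2X_2.

u(t) = 2C_1e^(-3t)sin(2t) + C_1e^(-3t)cos(2t) + C_2e^(-3t)sin(2t) - 2C_2e^(-3t)cos(2t), v(t) = C_1e^(-3t)sin(2t) - C_2e^(-3t)cos(2t)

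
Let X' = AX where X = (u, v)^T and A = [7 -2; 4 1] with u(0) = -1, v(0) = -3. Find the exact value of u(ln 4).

896

A = [[7,-2],[4,1]]; eigenvalues λ = 5, 3.
Eigenvectors: (-1,-1) for λ=5, (1,2) for λ=3.
From the initial condition, c_1 = -1, c_2 = -2.
u(ln 4) = (-1)(4^5)(-1) + (-2)(4^3)(1) = 896.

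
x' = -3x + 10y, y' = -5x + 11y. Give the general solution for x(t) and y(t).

x(t) = -K_1e^(4t)sin(t) + 3K_1e^(4t)cos(t) + 3K_2e^(4t)sin(t) + K_2e^(4t)cos(t), y(t) = -K_1e^(4t)sin(t) + 2K_1e^(4t)cos(t) + 2K_2e^(4t)sin(t) + K_2e^(4t)cos(t)

Coefficient matrix A = [[-3, 10], [-5, 11]].
Characteristic polynomial det(A - λI) = λ^2 - 8λ + 17 = 0.
Eigenvalues λ = 4 ± i (complex conjugate pair).
For λ=4+i: an eigenvector is (3,2) - i(-1,-1) = (3 + i, 2 + i).
A real fundamental pair from Re and Im of e^((4+i)t)v: X_1 = e^(4t)(cos(t)·(3,2) + sin(t)·(-1,-1)), X_2 = e^(4t)(sin(t)·(3,2) - cos(t)·(-1,-1)).
General solution: K_1X_1 + K_2X_2.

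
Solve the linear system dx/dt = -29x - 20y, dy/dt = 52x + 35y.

Coefficient matrix A = [[-29, -20], [52, 35]].
Characteristic polynomial det(A - λI) = λ^2 - 6λ + 25 = 0.
Eigenvalues λ = 3 ± 4i (complex conjugate pair).
For λ=3+4i: an eigenvector is (-2,3) - i(1,-2) = (-2 - i, 3 + 2i).
A real fundamental pair from Re and Im of e^((3+4i)t)v: X_1 = e^(3t)(cos(4t)·(-2,3) + sin(4t)·(1,-2)), X_2 = e^(3t)(sin(4t)·(-2,3) - cos(4t)·(1,-2)).
General solution: K_1X_1 + K_2X_2.

x(t) = K_1e^(3t)sin(4t) - 2K_1e^(3t)cos(4t) - 2K_2e^(3t)sin(4t) - K_2e^(3t)cos(4t), y(t) = -2K_1e^(3t)sin(4t) + 3K_1e^(3t)cos(4t) + 3K_2e^(3t)sin(4t) + 2K_2e^(3t)cos(4t)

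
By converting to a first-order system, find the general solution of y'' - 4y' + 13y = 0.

y(t) = c_1e^(2t)cos(3t) + c_2e^(2t)sin(3t)

Let x_1 = y, x_2 = y'. Then x_1' = x_2 and x_2' = -13x_1 + 4x_2.
A = [[0,1],[-13,4]]; det(A-λI) = λ^2 - 4λ + 13.
Eigenvalues λ = 2 ± 3i.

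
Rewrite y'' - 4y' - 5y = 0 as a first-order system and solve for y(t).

y(t) = c_1e^(-t) + c_2e^(5t)

Let x_1 = y, x_2 = y'. Then x_1' = x_2 and x_2' = 5x_1 + 4x_2.
A = [[0,1],[5,4]]; det(A-λI) = λ^2 - 4λ - 5.
Eigenvalues λ = -1, 5 with eigenvectors (1,-1), (1,5).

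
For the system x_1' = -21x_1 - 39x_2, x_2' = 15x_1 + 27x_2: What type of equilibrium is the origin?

unstable spiral

A = [[-21,-39],[15,27]]; det(A-λI) = λ^2 - 6λ + 18.
λ = 3 ± 3i: positive real part.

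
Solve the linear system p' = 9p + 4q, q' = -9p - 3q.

p(t) = -2K_1e^(3t) - 2K_2te^(3t) + K_2e^(3t), q(t) = 3K_1e^(3t) + 3K_2te^(3t) - 2K_2e^(3t)

Coefficient matrix A = [[9, 4], [-9, -3]].
Characteristic polynomial det(A - λI) = λ^2 - 6λ + 9 = 0.
Single eigenvalue λ = 3 with algebraic multiplicity 2.
Eigenvector v = (-2,3); generalized eigenvector w with (A-λI)w=v is (1,-2).
General solution: e^(3t)[K_1·v + K_2·(t·v + w)].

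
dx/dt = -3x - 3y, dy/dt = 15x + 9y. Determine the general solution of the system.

x(t) = C_1e^(3t)sin(3t) - C_2e^(3t)cos(3t), y(t) = -2C_1e^(3t)sin(3t) - C_1e^(3t)cos(3t) - C_2e^(3t)sin(3t) + 2C_2e^(3t)cos(3t)

Coefficient matrix A = [[-3, -3], [15, 9]].
Characteristic polynomial det(A - λI) = λ^2 - 6λ + 18 = 0.
Eigenvalues λ = 3 ± 3i (complex conjugate pair).
For λ=3+3i: an eigenvector is (0,-1) - i(1,-2) = (0 - i, -1 + 2i).
A real fundamental pair from Re and Im of e^((3+3i)t)v: X_1 = e^(3t)(cos(3t)·(0,-1) + sin(3t)·(1,-2)), X_2 = e^(3t)(sin(3t)·(0,-1) - cos(3t)·(1,-2)).
General solution: C_1X_1 + C_2X_2.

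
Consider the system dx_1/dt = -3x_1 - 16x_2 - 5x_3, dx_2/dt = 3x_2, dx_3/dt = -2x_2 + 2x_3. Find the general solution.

Coefficient matrix A = [[-3, -16, -5], [0, 3, 0], [0, -2, 2]].
det(A - λI) = 0 gives eigenvalues λ = 3, -3, 2.
For λ=3: eigenvector (-1,1,-2).
For λ=-3: eigenvector (1,0,0).
For λ=2: eigenvector (-1,0,1).
General solution: K_1e^(3t)(-1,1,-2) + K_2e^(-3t)(1,0,0) + K_3e^(2t)(-1,0,1).

x_1(t) = -K_1e^(3t) + K_2e^(-3t) - K_3e^(2t), x_2(t) = K_1e^(3t), x_3(t) = -2K_1e^(3t) + K_3e^(2t)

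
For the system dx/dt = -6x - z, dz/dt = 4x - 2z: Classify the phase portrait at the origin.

A = [[-6,-1],[4,-2]]; det(A-λI) = λ^2 + 8λ + 16.
repeated λ = -4 with a single eigenvector.

stable improper node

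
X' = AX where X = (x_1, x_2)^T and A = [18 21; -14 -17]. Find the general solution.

x_1(t) = 3K_1e^(4t) + K_2e^(-3t), x_2(t) = -2K_1e^(4t) - K_2e^(-3t)

Coefficient matrix A = [[18, 21], [-14, -17]].
Characteristic polynomial det(A - λI) = λ^2 - λ - 12 = 0.
Eigenvalues λ = 4, -3.
For λ=4: (A-λI) row 1 is [14, 21], so an eigenvector is (3, -2).
For λ=-3: (A-λI) row 1 is [21, 21], so an eigenvector is (1, -1).
General solution: K_1e^(4t)(3,-2) + K_2e^(-3t)(1,-1).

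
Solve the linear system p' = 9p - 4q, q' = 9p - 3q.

p(t) = 2K_1e^(3t) + 2K_2te^(3t) - K_2e^(3t), q(t) = 3K_1e^(3t) + 3K_2te^(3t) - 2K_2e^(3t)

Coefficient matrix A = [[9, -4], [9, -3]].
Characteristic polynomial det(A - λI) = λ^2 - 6λ + 9 = 0.
Single eigenvalue λ = 3 with algebraic multiplicity 2.
Eigenvector v = (2,3); generalized eigenvector w with (A-λI)w=v is (-1,-2).
General solution: e^(3t)[K_1·v + K_2·(t·v + w)].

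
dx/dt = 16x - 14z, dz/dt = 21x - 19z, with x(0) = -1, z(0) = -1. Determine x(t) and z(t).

Coefficient matrix A = [[16, -14], [21, -19]].
Characteristic polynomial det(A - λI) = λ^2 + 3λ - 10 = 0.
Eigenvalues λ = -5, 2.
For λ=-5: (A-λI) row 1 is [21, -14], so an eigenvector is (-2, -3).
For λ=2: (A-λI) row 1 is [14, -14], so an eigenvector is (1, 1).
General solution: c_1e^(-5t)(-2,-3) + c_2e^(2t)(1,1).
Applying x(0)=-1, z(0)=-1 gives c_1=0, c_2=-1.

x(t) = -e^(2t), z(t) = -e^(2t)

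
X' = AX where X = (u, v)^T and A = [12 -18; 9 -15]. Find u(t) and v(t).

u(t) = 2C_1e^(3t) + C_2e^(-6t), v(t) = C_1e^(3t) + C_2e^(-6t)

Coefficient matrix A = [[12, -18], [9, -15]].
Characteristic polynomial det(A - λI) = λ^2 + 3λ - 18 = 0.
Eigenvalues λ = 3, -6.
For λ=3: (A-λI) row 1 is [9, -18], so an eigenvector is (2, 1).
For λ=-6: (A-λI) row 1 is [18, -18], so an eigenvector is (1, 1).
General solution: C_1e^(3t)(2,1) + C_2e^(-6t)(1,1).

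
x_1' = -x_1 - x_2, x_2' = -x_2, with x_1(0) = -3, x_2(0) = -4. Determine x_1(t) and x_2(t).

Coefficient matrix A = [[-1, -1], [0, -1]].
Characteristic polynomial det(A - λI) = λ^2 + 2λ + 1 = 0.
Single eigenvalue λ = -1 with algebraic multiplicity 2.
Eigenvector v = (1,0); generalized eigenvector w with (A-λI)w=v is (-2,-1).
General solution: e^(-t)[c_1·v + c_2·(t·v + w)].
Applying x_1(0)=-3, x_2(0)=-4 gives c_1=5, c_2=4.

x_1(t) = 4te^(-t) - 3e^(-t), x_2(t) = -4e^(-t)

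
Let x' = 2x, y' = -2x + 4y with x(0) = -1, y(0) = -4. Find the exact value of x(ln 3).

-9

A = [[2,0],[-2,4]]; eigenvalues λ = 2, 4.
Eigenvectors: (1,1) for λ=2, (0,-1) for λ=4.
From the initial condition, c_1 = -1, c_2 = 3.
x(ln 3) = (-1)(3^2)(1) + (3)(3^4)(0) = -9.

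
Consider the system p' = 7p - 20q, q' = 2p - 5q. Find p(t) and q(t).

Coefficient matrix A = [[7, -20], [2, -5]].
Characteristic polynomial det(A - λI) = λ^2 - 2λ + 5 = 0.
Eigenvalues λ = 1 ± 2i (complex conjugate pair).
For λ=1+2i: an eigenvector is (-3,-1) - i(1,0) = (-3 - i, -1).
A real fundamental pair from Re and Im of e^((1+2i)t)v: X_1 = e^(t)(cos(2t)·(-3,-1) + sin(2t)·(1,0)), X_2 = e^(t)(sin(2t)·(-3,-1) - cos(2t)·(1,0)).
General solution: c_1X_1 + c_2X_2.

p(t) = c_1e^(t)sin(2t) - 3c_1e^(t)cos(2t) - 3c_2e^(t)sin(2t) - c_2e^(t)cos(2t), q(t) = -c_1e^(t)cos(2t) - c_2e^(t)sin(2t)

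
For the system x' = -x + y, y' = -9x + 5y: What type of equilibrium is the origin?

A = [[-1,1],[-9,5]]; det(A-λI) = λ^2 - 4λ + 4.
repeated λ = 2 with a single eigenvector.

unstable improper node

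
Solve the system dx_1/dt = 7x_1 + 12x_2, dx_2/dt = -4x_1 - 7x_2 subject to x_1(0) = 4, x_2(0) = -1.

Coefficient matrix A = [[7, 12], [-4, -7]].
Characteristic polynomial det(A - λI) = λ^2 - 1 = 0.
Eigenvalues λ = 1, -1.
For λ=1: (A-λI) row 1 is [6, 12], so an eigenvector is (-2, 1).
For λ=-1: (A-λI) row 1 is [8, 12], so an eigenvector is (3, -2).
General solution: K_1e^(t)(-2,1) + K_2e^(-t)(3,-2).
Applying x_1(0)=4, x_2(0)=-1 gives K_1=-5, K_2=-2.

x_1(t) = 10e^(t) - 6e^(-t), x_2(t) = -5e^(t) + 4e^(-t)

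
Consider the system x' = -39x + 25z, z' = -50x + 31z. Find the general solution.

x(t) = -2c_1e^(-4t)sin(5t) + c_1e^(-4t)cos(5t) + c_2e^(-4t)sin(5t) + 2c_2e^(-4t)cos(5t), z(t) = -3c_1e^(-4t)sin(5t) + c_1e^(-4t)cos(5t) + c_2e^(-4t)sin(5t) + 3c_2e^(-4t)cos(5t)

Coefficient matrix A = [[-39, 25], [-50, 31]].
Characteristic polynomial det(A - λI) = λ^2 + 8λ + 41 = 0.
Eigenvalues λ = -4 ± 5i (complex conjugate pair).
For λ=-4+5i: an eigenvector is (1,1) - i(-2,-3) = (1 + 2i, 1 + 3i).
A real fundamental pair from Re and Im of e^((-4+5i)t)v: X_1 = e^(-4t)(cos(5t)·(1,1) + sin(5t)·(-2,-3)), X_2 = e^(-4t)(sin(5t)·(1,1) - cos(5t)·(-2,-3)).
General solution: c_1X_1 + c_2X_2.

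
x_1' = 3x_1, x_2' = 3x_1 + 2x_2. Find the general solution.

Coefficient matrix A = [[3, 0], [3, 2]].
Characteristic polynomial det(A - λI) = λ^2 - 5λ + 6 = 0.
Eigenvalues λ = 3, 2.
For λ=3: (A-λI) row 2 is [3, -1], so an eigenvector is (-1, -3).
For λ=2: (A-λI) row 1 is [1, 0], so an eigenvector is (0, -1).
General solution: c_1e^(3t)(-1,-3) + c_2e^(2t)(0,-1).

x_1(t) = -c_1e^(3t), x_2(t) = -3c_1e^(3t) - c_2e^(2t)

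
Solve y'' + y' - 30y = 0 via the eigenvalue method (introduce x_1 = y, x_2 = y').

Let x_1 = y, x_2 = y'. Then x_1' = x_2 and x_2' = 30x_1 - x_2.
A = [[0,1],[30,-1]]; det(A-λI) = λ^2 + λ - 30.
Eigenvalues λ = 5, -6 with eigenvectors (1,5), (1,-6).

y(t) = C_1e^(5t) + C_2e^(-6t)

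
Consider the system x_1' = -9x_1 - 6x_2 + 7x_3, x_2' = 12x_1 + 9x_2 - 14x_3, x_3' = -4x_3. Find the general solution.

x_1(t) = -K_1e^(-4t) + K_2e^(-3t) + K_3e^(3t), x_2(t) = 2K_1e^(-4t) - K_2e^(-3t) - 2K_3e^(3t), x_3(t) = K_1e^(-4t)

Coefficient matrix A = [[-9, -6, 7], [12, 9, -14], [0, 0, -4]].
det(A - λI) = 0 gives eigenvalues λ = -4, -3, 3.
For λ=-4: eigenvector (-1,2,1).
For λ=-3: eigenvector (1,-1,0).
For λ=3: eigenvector (1,-2,0).
General solution: K_1e^(-4t)(-1,2,1) + K_2e^(-3t)(1,-1,0) + K_3e^(3t)(1,-2,0).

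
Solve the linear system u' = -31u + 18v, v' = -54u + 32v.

u(t) = -K_1e^(5t) + 2K_2e^(-4t), v(t) = -2K_1e^(5t) + 3K_2e^(-4t)

Coefficient matrix A = [[-31, 18], [-54, 32]].
Characteristic polynomial det(A - λI) = λ^2 - λ - 20 = 0.
Eigenvalues λ = 5, -4.
For λ=5: (A-λI) row 1 is [-36, 18], so an eigenvector is (-1, -2).
For λ=-4: (A-λI) row 1 is [-27, 18], so an eigenvector is (2, 3).
General solution: K_1e^(5t)(-1,-2) + K_2e^(-4t)(2,3).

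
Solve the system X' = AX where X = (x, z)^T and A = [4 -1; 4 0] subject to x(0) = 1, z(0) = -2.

x(t) = 4te^(2t) + e^(2t), z(t) = 8te^(2t) - 2e^(2t)

Coefficient matrix A = [[4, -1], [4, 0]].
Characteristic polynomial det(A - λI) = λ^2 - 4λ + 4 = 0.
Single eigenvalue λ = 2 with algebraic multiplicity 2.
Eigenvector v = (1,2); generalized eigenvector w with (A-λI)w=v is (1,1).
General solution: e^(2t)[K_1·v + K_2·(t·v + w)].
Applying x(0)=1, z(0)=-2 gives K_1=-3, K_2=4.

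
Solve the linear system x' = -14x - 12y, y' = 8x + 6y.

x(t) = -3c_1e^(-6t) - c_2e^(-2t), y(t) = 2c_1e^(-6t) + c_2e^(-2t)

Coefficient matrix A = [[-14, -12], [8, 6]].
Characteristic polynomial det(A - λI) = λ^2 + 8λ + 12 = 0.
Eigenvalues λ = -6, -2.
For λ=-6: (A-λI) row 1 is [-8, -12], so an eigenvector is (-3, 2).
For λ=-2: (A-λI) row 1 is [-12, -12], so an eigenvector is (-1, 1).
General solution: c_1e^(-6t)(-3,2) + c_2e^(-2t)(-1,1).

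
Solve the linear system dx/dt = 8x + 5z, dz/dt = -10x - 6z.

Coefficient matrix A = [[8, 5], [-10, -6]].
Characteristic polynomial det(A - λI) = λ^2 - 2λ + 2 = 0.
Eigenvalues λ = 1 ± i (complex conjugate pair).
For λ=1+i: an eigenvector is (2,-3) - i(-1,1) = (2 + i, -3 - i).
A real fundamental pair from Re and Im of e^((1+i)t)v: X_1 = e^(t)(cos(t)·(2,-3) + sin(t)·(-1,1)), X_2 = e^(t)(sin(t)·(2,-3) - cos(t)·(-1,1)).
General solution: K_1X_1 + K_2X_2.

x(t) = -K_1e^(t)sin(t) + 2K_1e^(t)cos(t) + 2K_2e^(t)sin(t) + K_2e^(t)cos(t), z(t) = K_1e^(t)sin(t) - 3K_1e^(t)cos(t) - 3K_2e^(t)sin(t) - K_2e^(t)cos(t)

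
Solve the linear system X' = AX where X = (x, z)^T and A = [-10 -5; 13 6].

x(t) = K_1e^(-2t)sin(t) - 2K_1e^(-2t)cos(t) - 2K_2e^(-2t)sin(t) - K_2e^(-2t)cos(t), z(t) = -2K_1e^(-2t)sin(t) + 3K_1e^(-2t)cos(t) + 3K_2e^(-2t)sin(t) + 2K_2e^(-2t)cos(t)

Coefficient matrix A = [[-10, -5], [13, 6]].
Characteristic polynomial det(A - λI) = λ^2 + 4λ + 5 = 0.
Eigenvalues λ = -2 ± i (complex conjugate pair).
For λ=-2+i: an eigenvector is (-2,3) - i(1,-2) = (-2 - i, 3 + 2i).
A real fundamental pair from Re and Im of e^((-2+i)t)v: X_1 = e^(-2t)(cos(t)·(-2,3) + sin(t)·(1,-2)), X_2 = e^(-2t)(sin(t)·(-2,3) - cos(t)·(1,-2)).
General solution: K_1X_1 + K_2X_2.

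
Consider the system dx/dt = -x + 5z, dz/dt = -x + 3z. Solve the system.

Coefficient matrix A = [[-1, 5], [-1, 3]].
Characteristic polynomial det(A - λI) = λ^2 - 2λ + 2 = 0.
Eigenvalues λ = 1 ± i (complex conjugate pair).
For λ=1+i: an eigenvector is (-1,0) - i(2,1) = (-1 - 2i, 0 - i).
A real fundamental pair from Re and Im of e^((1+i)t)v: X_1 = e^(t)(cos(t)·(-1,0) + sin(t)·(2,1)), X_2 = e^(t)(sin(t)·(-1,0) - cos(t)·(2,1)).
General solution: K_1X_1 + K_2X_2.

x(t) = 2K_1e^(t)sin(t) - K_1e^(t)cos(t) - K_2e^(t)sin(t) - 2K_2e^(t)cos(t), z(t) = K_1e^(t)sin(t) - K_2e^(t)cos(t)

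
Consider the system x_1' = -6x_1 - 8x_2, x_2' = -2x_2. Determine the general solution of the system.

x_1(t) = K_1e^(-6t) + 2K_2e^(-2t), x_2(t) = -K_2e^(-2t)

Coefficient matrix A = [[-6, -8], [0, -2]].
Characteristic polynomial det(A - λI) = λ^2 + 8λ + 12 = 0.
Eigenvalues λ = -6, -2.
For λ=-6: (A-λI) row 1 is [0, -8], so an eigenvector is (1, 0).
For λ=-2: (A-λI) row 1 is [-4, -8], so an eigenvector is (2, -1).
General solution: K_1e^(-6t)(1,0) + K_2e^(-2t)(2,-1).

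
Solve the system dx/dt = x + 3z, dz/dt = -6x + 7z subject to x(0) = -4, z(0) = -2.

Coefficient matrix A = [[1, 3], [-6, 7]].
Characteristic polynomial det(A - λI) = λ^2 - 8λ + 25 = 0.
Eigenvalues λ = 4 ± 3i (complex conjugate pair).
For λ=4+3i: an eigenvector is (-1,-1) - i(0,1) = (-1, -1 - i).
A real fundamental pair from Re and Im of e^((4+3i)t)v: X_1 = e^(4t)(cos(3t)·(-1,-1) + sin(3t)·(0,1)), X_2 = e^(4t)(sin(3t)·(-1,-1) - cos(3t)·(0,1)).
General solution: C_1X_1 + C_2X_2.
Applying x(0)=-4, z(0)=-2 gives C_1=4, C_2=-2.

x(t) = 2e^(4t)sin(3t) - 4e^(4t)cos(3t), z(t) = 6e^(4t)sin(3t) - 2e^(4t)cos(3t)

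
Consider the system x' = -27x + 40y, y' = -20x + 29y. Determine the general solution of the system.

Coefficient matrix A = [[-27, 40], [-20, 29]].
Characteristic polynomial det(A - λI) = λ^2 - 2λ + 17 = 0.
Eigenvalues λ = 1 ± 4i (complex conjugate pair).
For λ=1+4i: an eigenvector is (-1,-1) - i(-3,-2) = (-1 + 3i, -1 + 2i).
A real fundamental pair from Re and Im of e^((1+4i)t)v: X_1 = e^(t)(cos(4t)·(-1,-1) + sin(4t)·(-3,-2)), X_2 = e^(t)(sin(4t)·(-1,-1) - cos(4t)·(-3,-2)).
General solution: K_1X_1 + K_2X_2.

x(t) = -3K_1e^(t)sin(4t) - K_1e^(t)cos(4t) - K_2e^(t)sin(4t) + 3K_2e^(t)cos(4t), y(t) = -2K_1e^(t)sin(4t) - K_1e^(t)cos(4t) - K_2e^(t)sin(4t) + 2K_2e^(t)cos(4t)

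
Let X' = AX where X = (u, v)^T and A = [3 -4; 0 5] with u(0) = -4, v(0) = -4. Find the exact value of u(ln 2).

160

A = [[3,-4],[0,5]]; eigenvalues λ = 5, 3.
Eigenvectors: (-2,1) for λ=5, (-1,0) for λ=3.
From the initial condition, c_1 = -4, c_2 = 12.
u(ln 2) = (-4)(2^5)(-2) + (12)(2^3)(-1) = 160.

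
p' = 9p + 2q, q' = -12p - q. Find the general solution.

p(t) = K_1e^(5t) + K_2e^(3t), q(t) = -2K_1e^(5t) - 3K_2e^(3t)

Coefficient matrix A = [[9, 2], [-12, -1]].
Characteristic polynomial det(A - λI) = λ^2 - 8λ + 15 = 0.
Eigenvalues λ = 5, 3.
For λ=5: (A-λI) row 1 is [4, 2], so an eigenvector is (1, -2).
For λ=3: (A-λI) row 1 is [6, 2], so an eigenvector is (1, -3).
General solution: K_1e^(5t)(1,-2) + K_2e^(3t)(1,-3).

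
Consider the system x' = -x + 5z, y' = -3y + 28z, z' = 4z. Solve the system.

x(t) = c_1e^(-t) + c_3e^(4t), y(t) = c_2e^(-3t) + 4c_3e^(4t), z(t) = c_3e^(4t)

Coefficient matrix A = [[-1, 0, 5], [0, -3, 28], [0, 0, 4]].
det(A - λI) = 0 gives eigenvalues λ = -1, -3, 4.
For λ=-1: eigenvector (1,0,0).
For λ=-3: eigenvector (0,1,0).
For λ=4: eigenvector (1,4,1).
General solution: c_1e^(-t)(1,0,0) + c_2e^(-3t)(0,1,0) + c_3e^(4t)(1,4,1).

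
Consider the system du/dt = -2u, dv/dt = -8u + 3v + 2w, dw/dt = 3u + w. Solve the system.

Coefficient matrix A = [[-2, 0, 0], [-8, 3, 2], [3, 0, 1]].
det(A - λI) = 0 gives eigenvalues λ = -2, 1, 3.
For λ=-2: eigenvector (1,2,-1).
For λ=1: eigenvector (0,-1,1).
For λ=3: eigenvector (0,1,0).
General solution: C_1e^(-2t)(1,2,-1) + C_2e^(t)(0,-1,1) + C_3e^(3t)(0,1,0).

u(t) = C_1e^(-2t), v(t) = 2C_1e^(-2t) - C_2e^(t) + C_3e^(3t), w(t) = -C_1e^(-2t) + C_2e^(t)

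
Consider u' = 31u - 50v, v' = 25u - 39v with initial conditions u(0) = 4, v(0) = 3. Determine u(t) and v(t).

Coefficient matrix A = [[31, -50], [25, -39]].
Characteristic polynomial det(A - λI) = λ^2 + 8λ + 41 = 0.
Eigenvalues λ = -4 ± 5i (complex conjugate pair).
For λ=-4+5i: an eigenvector is (-3,-2) - i(-1,-1) = (-3 + i, -2 + i).
A real fundamental pair from Re and Im of e^((-4+5i)t)v: X_1 = e^(-4t)(cos(5t)·(-3,-2) + sin(5t)·(-1,-1)), X_2 = e^(-4t)(sin(5t)·(-3,-2) - cos(5t)·(-1,-1)).
General solution: c_1X_1 + c_2X_2.
Applying u(0)=4, v(0)=3 gives c_1=-1, c_2=1.

u(t) = -2e^(-4t)sin(5t) + 4e^(-4t)cos(5t), v(t) = -e^(-4t)sin(5t) + 3e^(-4t)cos(5t)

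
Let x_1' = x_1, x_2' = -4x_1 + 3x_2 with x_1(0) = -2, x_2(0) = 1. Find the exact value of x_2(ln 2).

32

A = [[1,0],[-4,3]]; eigenvalues λ = 1, 3.
Eigenvectors: (-1,-2) for λ=1, (0,1) for λ=3.
From the initial condition, c_1 = 2, c_2 = 5.
x_2(ln 2) = (2)(2^1)(-2) + (5)(2^3)(1) = 32.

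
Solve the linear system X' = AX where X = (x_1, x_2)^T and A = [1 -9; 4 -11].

Coefficient matrix A = [[1, -9], [4, -11]].
Characteristic polynomial det(A - λI) = λ^2 + 10λ + 25 = 0.
Single eigenvalue λ = -5 with algebraic multiplicity 2.
Eigenvector v = (-3,-2); generalized eigenvector w with (A-λI)w=v is (-2,-1).
General solution: e^(-5t)[C_1·v + C_2·(t·v + w)].

x_1(t) = -3C_1e^(-5t) - 3C_2te^(-5t) - 2C_2e^(-5t), x_2(t) = -2C_1e^(-5t) - 2C_2te^(-5t) - C_2e^(-5t)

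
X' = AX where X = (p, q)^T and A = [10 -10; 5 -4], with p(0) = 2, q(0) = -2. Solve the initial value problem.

Coefficient matrix A = [[10, -10], [5, -4]].
Characteristic polynomial det(A - λI) = λ^2 - 6λ + 10 = 0.
Eigenvalues λ = 3 ± i (complex conjugate pair).
For λ=3+i: an eigenvector is (-3,-2) - i(-1,-1) = (-3 + i, -2 + i).
A real fundamental pair from Re and Im of e^((3+i)t)v: X_1 = e^(3t)(cos(t)·(-3,-2) + sin(t)·(-1,-1)), X_2 = e^(3t)(sin(t)·(-3,-2) - cos(t)·(-1,-1)).
General solution: c_1X_1 + c_2X_2.
Applying p(0)=2, q(0)=-2 gives c_1=-4, c_2=-10.

p(t) = 34e^(3t)sin(t) + 2e^(3t)cos(t), q(t) = 24e^(3t)sin(t) - 2e^(3t)cos(t)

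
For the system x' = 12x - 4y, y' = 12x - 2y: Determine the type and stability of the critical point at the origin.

A = [[12,-4],[12,-2]]; det(A-λI) = λ^2 - 10λ + 24.
λ = 6, 4: both positive.

unstable node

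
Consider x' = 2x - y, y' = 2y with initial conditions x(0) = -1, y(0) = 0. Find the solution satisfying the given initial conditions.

x(t) = -e^(2t), y(t) = 0

Coefficient matrix A = [[2, -1], [0, 2]].
Characteristic polynomial det(A - λI) = λ^2 - 4λ + 4 = 0.
Single eigenvalue λ = 2 with algebraic multiplicity 2.
Eigenvector v = (-1,0); generalized eigenvector w with (A-λI)w=v is (-3,1).
General solution: e^(2t)[c_1·v + c_2·(t·v + w)].
Applying x(0)=-1, y(0)=0 gives c_1=1, c_2=0.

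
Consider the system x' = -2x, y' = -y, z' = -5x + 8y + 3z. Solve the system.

x(t) = K_1e^(-2t), y(t) = -K_2e^(-t), z(t) = K_1e^(-2t) + 2K_2e^(-t) - K_3e^(3t)

Coefficient matrix A = [[-2, 0, 0], [0, -1, 0], [-5, 8, 3]].
det(A - λI) = 0 gives eigenvalues λ = -2, -1, 3.
For λ=-2: eigenvector (1,0,1).
For λ=-1: eigenvector (0,-1,2).
For λ=3: eigenvector (0,0,-1).
General solution: K_1e^(-2t)(1,0,1) + K_2e^(-t)(0,-1,2) + K_3e^(3t)(0,0,-1).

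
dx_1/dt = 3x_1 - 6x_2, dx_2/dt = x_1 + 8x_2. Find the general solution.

Coefficient matrix A = [[3, -6], [1, 8]].
Characteristic polynomial det(A - λI) = λ^2 - 11λ + 30 = 0.
Eigenvalues λ = 5, 6.
For λ=5: (A-λI) row 1 is [-2, -6], so an eigenvector is (3, -1).
For λ=6: (A-λI) row 1 is [-3, -6], so an eigenvector is (-2, 1).
General solution: K_1e^(5t)(3,-1) + K_2e^(6t)(-2,1).

x_1(t) = 3K_1e^(5t) - 2K_2e^(6t), x_2(t) = -K_1e^(5t) + K_2e^(6t)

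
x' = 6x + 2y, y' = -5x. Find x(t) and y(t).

x(t) = -c_1e^(3t)sin(t) - c_1e^(3t)cos(t) - c_2e^(3t)sin(t) + c_2e^(3t)cos(t), y(t) = 2c_1e^(3t)sin(t) + c_1e^(3t)cos(t) + c_2e^(3t)sin(t) - 2c_2e^(3t)cos(t)

Coefficient matrix A = [[6, 2], [-5, 0]].
Characteristic polynomial det(A - λI) = λ^2 - 6λ + 10 = 0.
Eigenvalues λ = 3 ± i (complex conjugate pair).
For λ=3+i: an eigenvector is (-1,1) - i(-1,2) = (-1 + i, 1 - 2i).
A real fundamental pair from Re and Im of e^((3+i)t)v: X_1 = e^(3t)(cos(t)·(-1,1) + sin(t)·(-1,2)), X_2 = e^(3t)(sin(t)·(-1,1) - cos(t)·(-1,2)).
General solution: c_1X_1 + c_2X_2.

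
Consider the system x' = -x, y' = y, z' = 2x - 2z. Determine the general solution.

Coefficient matrix A = [[-1, 0, 0], [0, 1, 0], [2, 0, -2]].
det(A - λI) = 0 gives eigenvalues λ = 1, -1, -2.
For λ=1: eigenvector (0,1,0).
For λ=-1: eigenvector (1,0,2).
For λ=-2: eigenvector (0,0,1).
General solution: K_1e^(t)(0,1,0) + K_2e^(-t)(1,0,2) + K_3e^(-2t)(0,0,1).

x(t) = K_2e^(-t), y(t) = K_1e^(t), z(t) = 2K_2e^(-t) + K_3e^(-2t)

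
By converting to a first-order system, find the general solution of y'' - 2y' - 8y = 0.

y(t) = C_1e^(-2t) + C_2e^(4t)

Let x_1 = y, x_2 = y'. Then x_1' = x_2 and x_2' = 8x_1 + 2x_2.
A = [[0,1],[8,2]]; det(A-λI) = λ^2 - 2λ - 8.
Eigenvalues λ = -2, 4 with eigenvectors (1,-2), (1,4).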